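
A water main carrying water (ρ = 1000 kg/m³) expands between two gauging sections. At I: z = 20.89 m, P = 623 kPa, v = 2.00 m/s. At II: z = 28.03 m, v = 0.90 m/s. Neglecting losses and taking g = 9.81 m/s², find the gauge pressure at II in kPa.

Pressure head at I: ψ₁ = P₁/(ρg) = 623×1000 / (1000 × 9.81) = 63.51 m.
Velocity heads: v₁²/2g = 2.00²/19.62 = 0.204 m; v₂²/2g = 0.90²/19.62 = 0.041 m.
Total head H = z₁ + ψ₁ + v₁²/2g = 20.89 + 63.51 + 0.204 = 84.60 m.
ψ₂ = H − z₂ − v₂²/2g = 84.60 − 28.03 − 0.041 = 56.53 m.
P₂ = ρgψ₂ = 1000 × 9.81 × 56.53 ≈ 555 kPa.

P₂ ≈ 555 kPa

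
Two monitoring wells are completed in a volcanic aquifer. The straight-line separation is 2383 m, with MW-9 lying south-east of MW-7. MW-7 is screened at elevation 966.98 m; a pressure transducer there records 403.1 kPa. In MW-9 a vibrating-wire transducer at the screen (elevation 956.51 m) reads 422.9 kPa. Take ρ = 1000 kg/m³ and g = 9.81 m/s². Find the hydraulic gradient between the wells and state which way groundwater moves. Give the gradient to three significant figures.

i ≈ 0.00355; groundwater flows toward the south-east

Pressure head at MW-7: ψ = P/(ρg) = 403.1×1000 / (1000 × 9.81) = 41.09 m.
Total head at MW-7: h = z + ψ = 966.98 + 41.09 = 1008.07 m.
Pressure head at MW-9: ψ = P/(ρg) = 422.9×1000 / (1000 × 9.81) = 43.11 m.
Total head at MW-9: h = z + ψ = 956.51 + 43.11 = 999.62 m.
Head difference: h(MW-7) − h(MW-9) = 1008.07 − 999.62 = 8.45 m.
Hydraulic gradient: i = |Δh| / L = 8.45 / 2383 = 0.00355.
Flow is from higher to lower head: from MW-7 toward MW-9, i.e. toward the south-east.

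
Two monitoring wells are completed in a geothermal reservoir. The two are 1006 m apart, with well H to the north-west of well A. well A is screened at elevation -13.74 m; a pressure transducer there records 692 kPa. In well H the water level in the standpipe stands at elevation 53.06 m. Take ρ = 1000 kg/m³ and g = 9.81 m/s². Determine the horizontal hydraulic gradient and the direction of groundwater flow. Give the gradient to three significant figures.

i ≈ 0.00372; groundwater flows toward the north-west

Pressure head at well A: ψ = P/(ρg) = 692×1000 / (1000 × 9.81) = 70.54 m.
Total head at well A: h = z + ψ = -13.74 + 70.54 = 56.80 m.
Total head at well H: h = 53.06 m (water level in the piezometer is the total head).
Head difference: h(well A) − h(well H) = 56.80 − 53.06 = 3.74 m.
Hydraulic gradient: i = |Δh| / L = 3.74 / 1006 = 0.00372.
Flow is from higher to lower head: from well A toward well H, i.e. toward the north-west.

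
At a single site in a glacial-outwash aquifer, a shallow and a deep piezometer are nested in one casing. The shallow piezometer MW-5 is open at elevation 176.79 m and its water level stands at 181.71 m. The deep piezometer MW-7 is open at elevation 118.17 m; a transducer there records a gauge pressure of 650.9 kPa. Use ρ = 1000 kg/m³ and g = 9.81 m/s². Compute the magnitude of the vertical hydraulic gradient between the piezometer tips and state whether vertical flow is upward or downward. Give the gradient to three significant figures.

Total head at MW-5: h = 181.71 m (water level in the standpipe).
Pressure head at MW-7: ψ = P/(ρg) = 650.9×1000 / (1000 × 9.81) = 66.35 m.
Total head at MW-7: h = z + ψ = 118.17 + 66.35 = 184.52 m.
Δh = h(MW-5) − h(MW-7) = 181.71 − 184.52 = -2.81 m.
Vertical separation Δz = 176.79 − 118.17 = 58.62 m.
|i_v| = |Δh| / Δz = 2.81 / 58.62 = 0.0479.
Head is higher in the deep piezometer, so vertical flow is upward (discharge condition).

|i_v| ≈ 0.0479; vertical flow is upward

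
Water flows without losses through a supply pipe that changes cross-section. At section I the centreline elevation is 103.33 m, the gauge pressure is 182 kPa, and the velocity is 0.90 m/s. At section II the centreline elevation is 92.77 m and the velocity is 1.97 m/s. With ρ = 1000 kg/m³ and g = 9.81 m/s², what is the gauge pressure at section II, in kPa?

Pressure head at I: ψ₁ = P₁/(ρg) = 182×1000 / (1000 × 9.81) = 18.55 m.
Velocity heads: v₁²/2g = 0.90²/19.62 = 0.041 m; v₂²/2g = 1.97²/19.62 = 0.198 m.
Total head H = z₁ + ψ₁ + v₁²/2g = 103.33 + 18.55 + 0.041 = 121.92 m.
ψ₂ = H − z₂ − v₂²/2g = 121.92 − 92.77 − 0.198 = 28.95 m.
P₂ = ρgψ₂ = 1000 × 9.81 × 28.95 ≈ 284 kPa.

P₂ ≈ 284 kPa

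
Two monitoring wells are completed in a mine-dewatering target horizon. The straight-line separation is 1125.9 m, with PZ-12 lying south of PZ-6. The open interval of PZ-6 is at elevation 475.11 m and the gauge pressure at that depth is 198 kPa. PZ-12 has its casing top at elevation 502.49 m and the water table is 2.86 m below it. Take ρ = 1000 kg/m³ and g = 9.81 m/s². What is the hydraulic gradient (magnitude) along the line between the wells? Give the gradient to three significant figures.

i ≈ 0.00385

Pressure head at PZ-6: ψ = P/(ρg) = 198×1000 / (1000 × 9.81) = 20.18 m.
Total head at PZ-6: h = z + ψ = 475.11 + 20.18 = 495.29 m.
Total head at PZ-12: h = 502.49 − 2.86 = 499.63 m.
Head difference: h(PZ-6) − h(PZ-12) = 495.29 − 499.63 = -4.34 m.
Hydraulic gradient: i = |Δh| / L = 4.34 / 1125.9 = 0.00385.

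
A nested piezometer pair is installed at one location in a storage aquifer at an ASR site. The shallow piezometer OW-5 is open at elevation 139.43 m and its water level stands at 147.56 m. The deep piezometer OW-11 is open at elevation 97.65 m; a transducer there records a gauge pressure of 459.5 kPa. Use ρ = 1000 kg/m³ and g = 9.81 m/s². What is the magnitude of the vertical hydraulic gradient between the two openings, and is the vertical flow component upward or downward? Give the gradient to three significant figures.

|i_v| ≈ 0.0735; vertical flow is downward

Total head at OW-5: h = 147.56 m (water level in the standpipe).
Pressure head at OW-11: ψ = P/(ρg) = 459.5×1000 / (1000 × 9.81) = 46.84 m.
Total head at OW-11: h = z + ψ = 97.65 + 46.84 = 144.49 m.
Δh = h(OW-5) − h(OW-11) = 147.56 − 144.49 = 3.07 m.
Vertical separation Δz = 139.43 − 97.65 = 41.78 m.
|i_v| = |Δh| / Δz = 3.07 / 41.78 = 0.0735.
Head is higher in the shallow piezometer, so vertical flow is downward (recharge condition).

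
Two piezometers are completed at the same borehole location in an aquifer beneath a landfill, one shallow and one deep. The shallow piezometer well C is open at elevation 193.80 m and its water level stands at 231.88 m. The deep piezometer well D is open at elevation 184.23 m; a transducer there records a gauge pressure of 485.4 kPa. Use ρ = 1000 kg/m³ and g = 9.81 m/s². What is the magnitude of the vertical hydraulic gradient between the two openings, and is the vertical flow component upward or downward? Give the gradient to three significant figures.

|i_v| ≈ 0.191; vertical flow is upward

Total head at well C: h = 231.88 m (water level in the standpipe).
Pressure head at well D: ψ = P/(ρg) = 485.4×1000 / (1000 × 9.81) = 49.48 m.
Total head at well D: h = z + ψ = 184.23 + 49.48 = 233.71 m.
Δh = h(well C) − h(well D) = 231.88 − 233.71 = -1.83 m.
Vertical separation Δz = 193.80 − 184.23 = 9.57 m.
|i_v| = |Δh| / Δz = 1.83 / 9.57 = 0.191.
Head is higher in the deep piezometer, so vertical flow is upward (discharge condition).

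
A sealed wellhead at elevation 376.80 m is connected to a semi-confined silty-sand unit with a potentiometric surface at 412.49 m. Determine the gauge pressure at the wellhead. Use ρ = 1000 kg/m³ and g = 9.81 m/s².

P ≈ 350 kPa

Head above the cap: Δh = 412.49 − 376.80 = 35.69 m.
P = ρgΔh = 1000 × 9.81 × 35.69 = 350119 Pa ≈ 350 kPa.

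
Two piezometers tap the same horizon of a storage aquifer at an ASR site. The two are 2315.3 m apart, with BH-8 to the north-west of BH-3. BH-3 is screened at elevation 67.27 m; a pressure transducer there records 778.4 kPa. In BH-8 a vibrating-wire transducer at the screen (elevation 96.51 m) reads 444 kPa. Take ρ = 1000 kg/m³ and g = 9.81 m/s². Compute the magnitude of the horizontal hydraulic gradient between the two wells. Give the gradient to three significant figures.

Pressure head at BH-3: ψ = P/(ρg) = 778.4×1000 / (1000 × 9.81) = 79.35 m.
Total head at BH-3: h = z + ψ = 67.27 + 79.35 = 146.62 m.
Pressure head at BH-8: ψ = P/(ρg) = 444×1000 / (1000 × 9.81) = 45.26 m.
Total head at BH-8: h = z + ψ = 96.51 + 45.26 = 141.77 m.
Head difference: h(BH-3) − h(BH-8) = 146.62 − 141.77 = 4.85 m.
Hydraulic gradient: i = |Δh| / L = 4.85 / 2315.3 = 0.00209.

i ≈ 0.00209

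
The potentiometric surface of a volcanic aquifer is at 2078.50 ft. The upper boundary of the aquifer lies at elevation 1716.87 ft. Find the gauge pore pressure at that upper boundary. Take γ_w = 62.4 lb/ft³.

P ≈ 157 psi

Pressure head at the aquifer top: ψ = h − z = 2078.50 − 1716.87 = 361.63 ft.
P = γψ/144 = 62.4 × 361.63 / 144 = 157 psi.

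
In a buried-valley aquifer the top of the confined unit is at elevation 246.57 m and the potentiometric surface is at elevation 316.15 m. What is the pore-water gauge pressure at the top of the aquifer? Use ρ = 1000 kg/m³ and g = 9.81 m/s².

Pressure head at the aquifer top: ψ = h − z = 316.15 − 246.57 = 69.58 m.
P = ρgψ = 1000 × 9.81 × 69.58 = 682580 Pa ≈ 683 kPa.

P ≈ 683 kPa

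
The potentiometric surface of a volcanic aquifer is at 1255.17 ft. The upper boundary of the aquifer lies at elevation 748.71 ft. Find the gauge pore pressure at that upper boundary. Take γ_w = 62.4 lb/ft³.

P ≈ 219 psi

Pressure head at the aquifer top: ψ = h − z = 1255.17 − 748.71 = 506.46 ft.
P = γψ/144 = 62.4 × 506.46 / 144 = 219 psi.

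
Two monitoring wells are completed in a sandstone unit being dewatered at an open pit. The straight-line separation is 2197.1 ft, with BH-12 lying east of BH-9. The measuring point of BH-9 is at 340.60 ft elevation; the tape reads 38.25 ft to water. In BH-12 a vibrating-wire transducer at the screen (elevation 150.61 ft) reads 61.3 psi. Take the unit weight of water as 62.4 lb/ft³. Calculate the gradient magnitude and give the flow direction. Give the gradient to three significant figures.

Total head at BH-9: h = 340.60 − 38.25 = 302.35 ft.
Pressure head at BH-12: ψ = 144·P/γ = 144 × 61.3 / 62.4 = 141.46 ft.
Total head at BH-12: h = z + ψ = 150.61 + 141.46 = 292.07 ft.
Head difference: h(BH-9) − h(BH-12) = 302.35 − 292.07 = 10.28 ft.
Hydraulic gradient: i = |Δh| / L = 10.28 / 2197.1 = 0.00468.
Flow is from higher to lower head: from BH-9 toward BH-12, i.e. toward the east.

i ≈ 0.00468; groundwater flows toward the east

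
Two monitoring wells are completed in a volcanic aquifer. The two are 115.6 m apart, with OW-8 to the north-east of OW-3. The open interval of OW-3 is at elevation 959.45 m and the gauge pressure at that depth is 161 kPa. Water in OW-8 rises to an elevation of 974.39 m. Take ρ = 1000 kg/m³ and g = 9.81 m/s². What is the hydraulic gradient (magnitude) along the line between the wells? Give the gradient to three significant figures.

i ≈ 0.0127

Pressure head at OW-3: ψ = P/(ρg) = 161×1000 / (1000 × 9.81) = 16.41 m.
Total head at OW-3: h = z + ψ = 959.45 + 16.41 = 975.86 m.
Total head at OW-8: h = 974.39 m (water level in the piezometer is the total head).
Head difference: h(OW-3) − h(OW-8) = 975.86 − 974.39 = 1.47 m.
Hydraulic gradient: i = |Δh| / L = 1.47 / 115.6 = 0.0127.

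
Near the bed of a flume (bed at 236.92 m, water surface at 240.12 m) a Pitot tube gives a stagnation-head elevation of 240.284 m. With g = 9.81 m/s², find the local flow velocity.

Near the bed, under hydrostatic conditions, the piezometric head (z + ψ) equals the free-surface elevation, 240.12 m.
Velocity head = total − piezometric = 240.284 − 240.12 = 0.164 m.
v = √(2g·h_v) = √(2 × 9.81 × 0.164) = 1.79 m/s.

v ≈ 1.79 m/s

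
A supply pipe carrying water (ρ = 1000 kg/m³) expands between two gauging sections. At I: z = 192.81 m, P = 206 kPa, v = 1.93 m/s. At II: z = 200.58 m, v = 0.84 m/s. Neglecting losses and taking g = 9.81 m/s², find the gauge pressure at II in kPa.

P₂ ≈ 131 kPa

Pressure head at I: ψ₁ = P₁/(ρg) = 206×1000 / (1000 × 9.81) = 21.00 m.
Velocity heads: v₁²/2g = 1.93²/19.62 = 0.190 m; v₂²/2g = 0.84²/19.62 = 0.036 m.
Total head H = z₁ + ψ₁ + v₁²/2g = 192.81 + 21.00 + 0.190 = 214.00 m.
ψ₂ = H − z₂ − v₂²/2g = 214.00 − 200.58 − 0.036 = 13.38 m.
P₂ = ρgψ₂ = 1000 × 9.81 × 13.38 ≈ 131 kPa.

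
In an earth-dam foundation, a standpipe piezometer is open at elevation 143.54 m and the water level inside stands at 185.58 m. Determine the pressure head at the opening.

Total head h = 185.58 m (the water-surface elevation in the piezometer).
Pressure head ψ = h − z = 185.58 − 143.54 = 42.04 m.

ψ ≈ 42.04 m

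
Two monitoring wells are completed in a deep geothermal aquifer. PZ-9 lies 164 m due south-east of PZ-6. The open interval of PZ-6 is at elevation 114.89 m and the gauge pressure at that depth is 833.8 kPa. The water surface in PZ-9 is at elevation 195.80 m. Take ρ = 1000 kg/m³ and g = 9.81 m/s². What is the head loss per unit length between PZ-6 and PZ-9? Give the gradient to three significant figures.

i ≈ 0.0249 m/m

Pressure head at PZ-6: ψ = P/(ρg) = 833.8×1000 / (1000 × 9.81) = 84.99 m.
Total head at PZ-6: h = z + ψ = 114.89 + 84.99 = 199.88 m.
Total head at PZ-9: h = 195.80 m (water level in the piezometer is the total head).
Head difference: h(PZ-6) − h(PZ-9) = 199.88 − 195.80 = 4.08 m.
Hydraulic gradient: i = |Δh| / L = 4.08 / 164 = 0.0249.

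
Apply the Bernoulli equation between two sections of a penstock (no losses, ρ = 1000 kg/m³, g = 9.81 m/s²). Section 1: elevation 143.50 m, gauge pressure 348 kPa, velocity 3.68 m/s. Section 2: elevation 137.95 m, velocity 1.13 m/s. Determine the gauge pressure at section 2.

P₂ ≈ 409 kPa

Pressure head at 1: ψ₁ = P₁/(ρg) = 348×1000 / (1000 × 9.81) = 35.47 m.
Velocity heads: v₁²/2g = 3.68²/19.62 = 0.690 m; v₂²/2g = 1.13²/19.62 = 0.065 m.
Total head H = z₁ + ψ₁ + v₁²/2g = 143.50 + 35.47 + 0.690 = 179.66 m.
ψ₂ = H − z₂ − v₂²/2g = 179.66 − 137.95 − 0.065 = 41.65 m.
P₂ = ρgψ₂ = 1000 × 9.81 × 41.65 ≈ 409 kPa.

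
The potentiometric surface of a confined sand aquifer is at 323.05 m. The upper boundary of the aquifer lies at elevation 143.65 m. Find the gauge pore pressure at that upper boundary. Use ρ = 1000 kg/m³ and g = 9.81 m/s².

Pressure head at the aquifer top: ψ = h − z = 323.05 − 143.65 = 179.40 m.
P = ρgψ = 1000 × 9.81 × 179.40 = 1759914 Pa ≈ 1760 kPa.

P ≈ 1760 kPa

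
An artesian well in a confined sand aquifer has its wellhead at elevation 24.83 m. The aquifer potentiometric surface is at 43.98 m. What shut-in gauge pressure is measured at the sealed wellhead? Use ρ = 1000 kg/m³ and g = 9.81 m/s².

P ≈ 188 kPa

Head above the cap: Δh = 43.98 − 24.83 = 19.15 m.
P = ρgΔh = 1000 × 9.81 × 19.15 = 187862 Pa ≈ 188 kPa.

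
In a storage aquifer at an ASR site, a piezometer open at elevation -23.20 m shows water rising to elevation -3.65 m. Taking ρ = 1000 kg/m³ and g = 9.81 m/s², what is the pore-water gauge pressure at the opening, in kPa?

Pressure head ψ = h − z = -3.65 − (-23.20) = 19.55 m.
P = ρgψ = 1000 × 9.81 × 19.55 = 191786 Pa ≈ 192 kPa.

P ≈ 192 kPa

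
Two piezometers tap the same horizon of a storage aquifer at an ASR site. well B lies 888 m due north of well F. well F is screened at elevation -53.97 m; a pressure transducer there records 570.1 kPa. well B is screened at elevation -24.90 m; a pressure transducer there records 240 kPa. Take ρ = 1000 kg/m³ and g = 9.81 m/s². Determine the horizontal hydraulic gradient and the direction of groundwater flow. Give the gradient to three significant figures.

Pressure head at well F: ψ = P/(ρg) = 570.1×1000 / (1000 × 9.81) = 58.11 m.
Total head at well F: h = z + ψ = -53.97 + 58.11 = 4.14 m.
Pressure head at well B: ψ = P/(ρg) = 240×1000 / (1000 × 9.81) = 24.46 m.
Total head at well B: h = z + ψ = -24.90 + 24.46 = -0.44 m.
Head difference: h(well F) − h(well B) = 4.14 − (-0.44) = 4.58 m.
Hydraulic gradient: i = |Δh| / L = 4.58 / 888 = 0.00516.
Flow is from higher to lower head: from well F toward well B, i.e. toward the north.

i ≈ 0.00516; groundwater flows toward the north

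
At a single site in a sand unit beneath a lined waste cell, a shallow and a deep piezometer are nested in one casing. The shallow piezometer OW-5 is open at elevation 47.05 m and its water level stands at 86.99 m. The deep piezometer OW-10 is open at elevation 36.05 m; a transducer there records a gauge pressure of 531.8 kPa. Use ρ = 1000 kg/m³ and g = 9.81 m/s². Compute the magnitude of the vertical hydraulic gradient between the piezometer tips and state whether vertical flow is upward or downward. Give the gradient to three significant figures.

|i_v| ≈ 0.297; vertical flow is upward

Total head at OW-5: h = 86.99 m (water level in the standpipe).
Pressure head at OW-10: ψ = P/(ρg) = 531.8×1000 / (1000 × 9.81) = 54.21 m.
Total head at OW-10: h = z + ψ = 36.05 + 54.21 = 90.26 m.
Δh = h(OW-5) − h(OW-10) = 86.99 − 90.26 = -3.27 m.
Vertical separation Δz = 47.05 − 36.05 = 11.00 m.
|i_v| = |Δh| / Δz = 3.27 / 11.00 = 0.297.
Head is higher in the deep piezometer, so vertical flow is upward (discharge condition).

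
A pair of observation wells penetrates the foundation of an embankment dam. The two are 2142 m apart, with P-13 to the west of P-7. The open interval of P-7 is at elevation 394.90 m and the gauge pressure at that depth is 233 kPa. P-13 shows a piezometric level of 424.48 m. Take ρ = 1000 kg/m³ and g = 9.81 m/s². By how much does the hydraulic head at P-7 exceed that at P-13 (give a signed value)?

Pressure head at P-7: ψ = P/(ρg) = 233×1000 / (1000 × 9.81) = 23.75 m.
Total head at P-7: h = z + ψ = 394.90 + 23.75 = 418.65 m.
Total head at P-13: h = 424.48 m (water level in the piezometer is the total head).
Head difference: h(P-7) − h(P-13) = 418.65 − 424.48 = -5.83 m.

Δh ≈ -5.83 m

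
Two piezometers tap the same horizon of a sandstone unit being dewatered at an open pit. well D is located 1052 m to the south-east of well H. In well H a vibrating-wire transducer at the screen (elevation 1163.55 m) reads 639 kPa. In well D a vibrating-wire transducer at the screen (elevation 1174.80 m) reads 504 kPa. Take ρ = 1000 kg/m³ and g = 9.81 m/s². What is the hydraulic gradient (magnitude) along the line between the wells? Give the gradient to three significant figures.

i ≈ 0.00239

Pressure head at well H: ψ = P/(ρg) = 639×1000 / (1000 × 9.81) = 65.14 m.
Total head at well H: h = z + ψ = 1163.55 + 65.14 = 1228.69 m.
Pressure head at well D: ψ = P/(ρg) = 504×1000 / (1000 × 9.81) = 51.38 m.
Total head at well D: h = z + ψ = 1174.80 + 51.38 = 1226.18 m.
Head difference: h(well H) − h(well D) = 1228.69 − 1226.18 = 2.51 m.
Hydraulic gradient: i = |Δh| / L = 2.51 / 1052 = 0.00239.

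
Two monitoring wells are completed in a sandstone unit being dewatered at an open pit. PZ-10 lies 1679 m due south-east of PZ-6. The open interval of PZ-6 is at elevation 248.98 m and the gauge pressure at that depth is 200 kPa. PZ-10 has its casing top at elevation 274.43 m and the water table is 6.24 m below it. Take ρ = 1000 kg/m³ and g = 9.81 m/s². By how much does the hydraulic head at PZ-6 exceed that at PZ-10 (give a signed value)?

Pressure head at PZ-6: ψ = P/(ρg) = 200×1000 / (1000 × 9.81) = 20.39 m.
Total head at PZ-6: h = z + ψ = 248.98 + 20.39 = 269.37 m.
Total head at PZ-10: h = 274.43 − 6.24 = 268.19 m.
Head difference: h(PZ-6) − h(PZ-10) = 269.37 − 268.19 = 1.18 m.

Δh ≈ 1.18 m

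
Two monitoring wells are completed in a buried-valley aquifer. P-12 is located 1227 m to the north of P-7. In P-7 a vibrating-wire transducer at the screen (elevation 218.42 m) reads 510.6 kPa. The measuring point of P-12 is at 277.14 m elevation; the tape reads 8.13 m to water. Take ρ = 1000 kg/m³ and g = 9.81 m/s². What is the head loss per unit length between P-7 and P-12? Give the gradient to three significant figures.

Pressure head at P-7: ψ = P/(ρg) = 510.6×1000 / (1000 × 9.81) = 52.05 m.
Total head at P-7: h = z + ψ = 218.42 + 52.05 = 270.47 m.
Total head at P-12: h = 277.14 − 8.13 = 269.01 m.
Head difference: h(P-7) − h(P-12) = 270.47 − 269.01 = 1.46 m.
Hydraulic gradient: i = |Δh| / L = 1.46 / 1227 = 0.00119.

i ≈ 0.00119 m/m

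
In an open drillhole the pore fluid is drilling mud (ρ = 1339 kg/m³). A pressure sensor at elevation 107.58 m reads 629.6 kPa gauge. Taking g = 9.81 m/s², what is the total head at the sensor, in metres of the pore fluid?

h ≈ 155.51 m

ψ = P/(ρg) = 629.6×1000 / (1339 × 9.81) = 47.93 m.
h = z + ψ = 107.58 + 47.93 = 155.51 m.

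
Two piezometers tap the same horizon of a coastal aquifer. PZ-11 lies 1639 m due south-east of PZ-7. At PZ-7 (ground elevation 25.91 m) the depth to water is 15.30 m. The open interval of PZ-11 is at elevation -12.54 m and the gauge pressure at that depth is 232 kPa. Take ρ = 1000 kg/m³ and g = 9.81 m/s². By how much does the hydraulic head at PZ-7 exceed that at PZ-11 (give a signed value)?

Total head at PZ-7: h = 25.91 − 15.30 = 10.61 m.
Pressure head at PZ-11: ψ = P/(ρg) = 232×1000 / (1000 × 9.81) = 23.65 m.
Total head at PZ-11: h = z + ψ = -12.54 + 23.65 = 11.11 m.
Head difference: h(PZ-7) − h(PZ-11) = 10.61 − 11.11 = -0.50 m.

Δh ≈ -0.50 m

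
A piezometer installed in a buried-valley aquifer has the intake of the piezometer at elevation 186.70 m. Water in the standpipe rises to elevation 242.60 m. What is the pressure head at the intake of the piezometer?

Total head h = 242.60 m (the water-surface elevation in the piezometer).
Pressure head ψ = h − z = 242.60 − 186.70 = 55.90 m.

ψ ≈ 55.90 m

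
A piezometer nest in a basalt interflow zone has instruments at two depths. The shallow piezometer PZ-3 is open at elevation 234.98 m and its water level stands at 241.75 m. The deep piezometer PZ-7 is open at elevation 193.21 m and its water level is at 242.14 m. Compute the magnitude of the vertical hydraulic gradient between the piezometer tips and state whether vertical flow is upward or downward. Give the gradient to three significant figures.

|i_v| ≈ 0.00934; vertical flow is upward

Total head at PZ-3: h = 241.75 m (water level in the standpipe).
Total head at PZ-7: h = 242.14 m.
Δh = h(PZ-3) − h(PZ-7) = 241.75 − 242.14 = -0.39 m.
Vertical separation Δz = 234.98 − 193.21 = 41.77 m.
|i_v| = |Δh| / Δz = 0.39 / 41.77 = 0.00934.
Head is higher in the deep piezometer, so vertical flow is upward (discharge condition).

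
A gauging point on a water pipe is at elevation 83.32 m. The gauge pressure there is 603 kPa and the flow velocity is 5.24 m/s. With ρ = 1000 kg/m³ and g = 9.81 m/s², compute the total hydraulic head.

h ≈ 146.19 m

Pressure head ψ = P/(ρg) = 603×1000 / (1000 × 9.81) = 61.47 m.
Velocity head = v²/(2g) = 5.24² / (2 × 9.81) = 1.399 m.
h = z + ψ + v²/(2g) = 83.32 + 61.47 + 1.399 = 146.19 m.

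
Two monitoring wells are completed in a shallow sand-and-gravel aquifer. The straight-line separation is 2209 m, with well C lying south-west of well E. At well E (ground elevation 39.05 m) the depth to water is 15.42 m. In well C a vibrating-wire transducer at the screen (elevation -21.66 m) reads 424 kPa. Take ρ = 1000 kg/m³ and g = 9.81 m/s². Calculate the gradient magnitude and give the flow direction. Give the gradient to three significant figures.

i ≈ 0.000937; groundwater flows toward the south-west

Total head at well E: h = 39.05 − 15.42 = 23.63 m.
Pressure head at well C: ψ = P/(ρg) = 424×1000 / (1000 × 9.81) = 43.22 m.
Total head at well C: h = z + ψ = -21.66 + 43.22 = 21.56 m.
Head difference: h(well E) − h(well C) = 23.63 − 21.56 = 2.07 m.
Hydraulic gradient: i = |Δh| / L = 2.07 / 2209 = 0.000937.
Flow is from higher to lower head: from well E toward well C, i.e. toward the south-west.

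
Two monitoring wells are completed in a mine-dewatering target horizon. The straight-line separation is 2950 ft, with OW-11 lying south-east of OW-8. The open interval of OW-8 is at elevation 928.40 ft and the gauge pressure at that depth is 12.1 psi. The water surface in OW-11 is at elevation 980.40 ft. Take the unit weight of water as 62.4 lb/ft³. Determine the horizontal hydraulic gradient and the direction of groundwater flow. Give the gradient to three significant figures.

i ≈ 0.00816; groundwater flows toward the north-west

Pressure head at OW-8: ψ = 144·P/γ = 144 × 12.1 / 62.4 = 27.92 ft.
Total head at OW-8: h = z + ψ = 928.40 + 27.92 = 956.32 ft.
Total head at OW-11: h = 980.40 ft (water level in the piezometer is the total head).
Head difference: h(OW-8) − h(OW-11) = 956.32 − 980.40 = -24.08 ft.
Hydraulic gradient: i = |Δh| / L = 24.08 / 2950 = 0.00816.
Flow is from higher to lower head: from OW-11 toward OW-8, i.e. toward the north-west.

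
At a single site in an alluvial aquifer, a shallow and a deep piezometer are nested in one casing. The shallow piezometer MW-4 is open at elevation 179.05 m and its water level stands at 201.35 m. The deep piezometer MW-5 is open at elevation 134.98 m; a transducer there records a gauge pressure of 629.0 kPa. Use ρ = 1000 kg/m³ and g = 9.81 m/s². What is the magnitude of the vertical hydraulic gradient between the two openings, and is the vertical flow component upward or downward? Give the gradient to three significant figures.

|i_v| ≈ 0.0511; vertical flow is downward

Total head at MW-4: h = 201.35 m (water level in the standpipe).
Pressure head at MW-5: ψ = P/(ρg) = 629.0×1000 / (1000 × 9.81) = 64.12 m.
Total head at MW-5: h = z + ψ = 134.98 + 64.12 = 199.10 m.
Δh = h(MW-4) − h(MW-5) = 201.35 − 199.10 = 2.25 m.
Vertical separation Δz = 179.05 − 134.98 = 44.07 m.
|i_v| = |Δh| / Δz = 2.25 / 44.07 = 0.0511.
Head is higher in the shallow piezometer, so vertical flow is downward (recharge condition).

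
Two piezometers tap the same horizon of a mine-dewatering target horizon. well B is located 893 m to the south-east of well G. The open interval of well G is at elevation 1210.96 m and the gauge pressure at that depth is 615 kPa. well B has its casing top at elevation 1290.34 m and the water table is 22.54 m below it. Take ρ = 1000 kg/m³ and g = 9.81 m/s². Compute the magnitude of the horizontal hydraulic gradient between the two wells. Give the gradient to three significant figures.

Pressure head at well G: ψ = P/(ρg) = 615×1000 / (1000 × 9.81) = 62.69 m.
Total head at well G: h = z + ψ = 1210.96 + 62.69 = 1273.65 m.
Total head at well B: h = 1290.34 − 22.54 = 1267.80 m.
Head difference: h(well G) − h(well B) = 1273.65 − 1267.80 = 5.85 m.
Hydraulic gradient: i = |Δh| / L = 5.85 / 893 = 0.00655.

i ≈ 0.00655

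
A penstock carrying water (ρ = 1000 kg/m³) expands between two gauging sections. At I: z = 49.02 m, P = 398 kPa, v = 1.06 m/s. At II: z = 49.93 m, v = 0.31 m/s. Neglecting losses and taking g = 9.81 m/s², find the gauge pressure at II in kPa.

Pressure head at I: ψ₁ = P₁/(ρg) = 398×1000 / (1000 × 9.81) = 40.57 m.
Velocity heads: v₁²/2g = 1.06²/19.62 = 0.057 m; v₂²/2g = 0.31²/19.62 = 0.005 m.
Total head H = z₁ + ψ₁ + v₁²/2g = 49.02 + 40.57 + 0.057 = 89.65 m.
ψ₂ = H − z₂ − v₂²/2g = 89.65 − 49.93 − 0.005 = 39.72 m.
P₂ = ρgψ₂ = 1000 × 9.81 × 39.72 ≈ 390 kPa.

P₂ ≈ 390 kPa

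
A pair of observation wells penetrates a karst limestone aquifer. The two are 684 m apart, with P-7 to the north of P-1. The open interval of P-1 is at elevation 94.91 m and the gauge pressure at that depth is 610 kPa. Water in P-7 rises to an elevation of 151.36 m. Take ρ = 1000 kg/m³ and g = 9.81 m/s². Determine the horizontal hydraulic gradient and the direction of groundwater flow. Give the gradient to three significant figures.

i ≈ 0.00838; groundwater flows toward the north

Pressure head at P-1: ψ = P/(ρg) = 610×1000 / (1000 × 9.81) = 62.18 m.
Total head at P-1: h = z + ψ = 94.91 + 62.18 = 157.09 m.
Total head at P-7: h = 151.36 m (water level in the piezometer is the total head).
Head difference: h(P-1) − h(P-7) = 157.09 − 151.36 = 5.73 m.
Hydraulic gradient: i = |Δh| / L = 5.73 / 684 = 0.00838.
Flow is from higher to lower head: from P-1 toward P-7, i.e. toward the north.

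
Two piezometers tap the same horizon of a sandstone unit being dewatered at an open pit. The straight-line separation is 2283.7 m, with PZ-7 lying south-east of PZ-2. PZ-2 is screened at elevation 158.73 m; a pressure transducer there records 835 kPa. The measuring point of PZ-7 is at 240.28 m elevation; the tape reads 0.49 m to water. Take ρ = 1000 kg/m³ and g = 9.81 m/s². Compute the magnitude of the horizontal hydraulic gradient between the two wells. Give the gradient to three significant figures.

i ≈ 0.00178

Pressure head at PZ-2: ψ = P/(ρg) = 835×1000 / (1000 × 9.81) = 85.12 m.
Total head at PZ-2: h = z + ψ = 158.73 + 85.12 = 243.85 m.
Total head at PZ-7: h = 240.28 − 0.49 = 239.79 m.
Head difference: h(PZ-2) − h(PZ-7) = 243.85 − 239.79 = 4.06 m.
Hydraulic gradient: i = |Δh| / L = 4.06 / 2283.7 = 0.00178.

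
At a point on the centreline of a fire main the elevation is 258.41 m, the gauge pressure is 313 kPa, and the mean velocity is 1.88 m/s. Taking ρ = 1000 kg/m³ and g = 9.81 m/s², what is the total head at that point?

h ≈ 290.50 m

Pressure head ψ = P/(ρg) = 313×1000 / (1000 × 9.81) = 31.91 m.
Velocity head = v²/(2g) = 1.88² / (2 × 9.81) = 0.180 m.
h = z + ψ + v²/(2g) = 258.41 + 31.91 + 0.180 = 290.50 m.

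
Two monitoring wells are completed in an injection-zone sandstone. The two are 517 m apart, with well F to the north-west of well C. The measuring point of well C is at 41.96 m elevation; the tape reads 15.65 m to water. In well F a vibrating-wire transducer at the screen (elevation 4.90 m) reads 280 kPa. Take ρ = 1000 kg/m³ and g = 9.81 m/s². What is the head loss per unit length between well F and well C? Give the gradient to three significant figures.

Total head at well C: h = 41.96 − 15.65 = 26.31 m.
Pressure head at well F: ψ = P/(ρg) = 280×1000 / (1000 × 9.81) = 28.54 m.
Total head at well F: h = z + ψ = 4.90 + 28.54 = 33.44 m.
Head difference: h(well C) − h(well F) = 26.31 − 33.44 = -7.13 m.
Hydraulic gradient: i = |Δh| / L = 7.13 / 517 = 0.0138.

i ≈ 0.0138 m/m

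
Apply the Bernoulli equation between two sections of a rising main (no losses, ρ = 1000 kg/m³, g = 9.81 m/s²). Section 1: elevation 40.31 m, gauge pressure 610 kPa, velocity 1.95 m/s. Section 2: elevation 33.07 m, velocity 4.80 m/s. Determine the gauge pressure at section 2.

P₂ ≈ 671 kPa

Pressure head at 1: ψ₁ = P₁/(ρg) = 610×1000 / (1000 × 9.81) = 62.18 m.
Velocity heads: v₁²/2g = 1.95²/19.62 = 0.194 m; v₂²/2g = 4.80²/19.62 = 1.174 m.
Total head H = z₁ + ψ₁ + v₁²/2g = 40.31 + 62.18 + 0.194 = 102.68 m.
ψ₂ = H − z₂ − v₂²/2g = 102.68 − 33.07 − 1.174 = 68.44 m.
P₂ = ρgψ₂ = 1000 × 9.81 × 68.44 ≈ 671 kPa.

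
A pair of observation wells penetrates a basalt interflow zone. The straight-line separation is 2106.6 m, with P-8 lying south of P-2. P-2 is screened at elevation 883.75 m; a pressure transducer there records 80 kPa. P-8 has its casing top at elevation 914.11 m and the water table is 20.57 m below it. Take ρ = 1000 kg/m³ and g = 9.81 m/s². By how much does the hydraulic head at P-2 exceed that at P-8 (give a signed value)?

Δh ≈ -1.64 m

Pressure head at P-2: ψ = P/(ρg) = 80×1000 / (1000 × 9.81) = 8.15 m.
Total head at P-2: h = z + ψ = 883.75 + 8.15 = 891.90 m.
Total head at P-8: h = 914.11 − 20.57 = 893.54 m.
Head difference: h(P-2) − h(P-8) = 891.90 − 893.54 = -1.64 m.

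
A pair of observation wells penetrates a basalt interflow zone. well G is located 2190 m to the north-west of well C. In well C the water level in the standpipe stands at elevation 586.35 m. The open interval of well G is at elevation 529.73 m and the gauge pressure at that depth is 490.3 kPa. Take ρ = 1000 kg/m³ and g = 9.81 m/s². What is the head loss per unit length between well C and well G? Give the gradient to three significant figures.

i ≈ 0.00303 m/m

Total head at well C: h = 586.35 m (water level in the piezometer is the total head).
Pressure head at well G: ψ = P/(ρg) = 490.3×1000 / (1000 × 9.81) = 49.98 m.
Total head at well G: h = z + ψ = 529.73 + 49.98 = 579.71 m.
Head difference: h(well C) − h(well G) = 586.35 − 579.71 = 6.64 m.
Hydraulic gradient: i = |Δh| / L = 6.64 / 2190 = 0.00303.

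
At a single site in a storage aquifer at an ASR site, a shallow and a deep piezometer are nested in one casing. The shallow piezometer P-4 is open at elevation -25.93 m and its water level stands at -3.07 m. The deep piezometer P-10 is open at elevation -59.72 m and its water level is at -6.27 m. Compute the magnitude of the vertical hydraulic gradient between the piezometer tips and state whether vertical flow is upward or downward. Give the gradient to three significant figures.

|i_v| ≈ 0.0947; vertical flow is downward

Total head at P-4: h = -3.07 m (water level in the standpipe).
Total head at P-10: h = -6.27 m.
Δh = h(P-4) − h(P-10) = -3.07 − (-6.27) = 3.20 m.
Vertical separation Δz = -25.93 − (-59.72) = 33.79 m.
|i_v| = |Δh| / Δz = 3.20 / 33.79 = 0.0947.
Head is higher in the shallow piezometer, so vertical flow is downward (recharge condition).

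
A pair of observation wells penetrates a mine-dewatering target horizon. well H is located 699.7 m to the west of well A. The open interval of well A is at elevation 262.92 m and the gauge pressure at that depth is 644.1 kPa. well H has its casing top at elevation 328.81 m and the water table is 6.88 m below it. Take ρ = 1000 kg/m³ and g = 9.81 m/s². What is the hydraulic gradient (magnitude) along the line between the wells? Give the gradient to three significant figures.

i ≈ 0.00950

Pressure head at well A: ψ = P/(ρg) = 644.1×1000 / (1000 × 9.81) = 65.66 m.
Total head at well A: h = z + ψ = 262.92 + 65.66 = 328.58 m.
Total head at well H: h = 328.81 − 6.88 = 321.93 m.
Head difference: h(well A) − h(well H) = 328.58 − 321.93 = 6.65 m.
Hydraulic gradient: i = |Δh| / L = 6.65 / 699.7 = 0.00950.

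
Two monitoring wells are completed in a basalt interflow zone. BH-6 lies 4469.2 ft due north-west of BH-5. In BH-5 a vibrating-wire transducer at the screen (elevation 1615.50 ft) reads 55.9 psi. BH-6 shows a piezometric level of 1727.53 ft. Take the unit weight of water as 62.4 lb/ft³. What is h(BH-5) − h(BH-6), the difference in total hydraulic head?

Δh ≈ 16.97 ft

Pressure head at BH-5: ψ = 144·P/γ = 144 × 55.9 / 62.4 = 129.00 ft.
Total head at BH-5: h = z + ψ = 1615.50 + 129.00 = 1744.50 ft.
Total head at BH-6: h = 1727.53 ft (water level in the piezometer is the total head).
Head difference: h(BH-5) − h(BH-6) = 1744.50 − 1727.53 = 16.97 ft.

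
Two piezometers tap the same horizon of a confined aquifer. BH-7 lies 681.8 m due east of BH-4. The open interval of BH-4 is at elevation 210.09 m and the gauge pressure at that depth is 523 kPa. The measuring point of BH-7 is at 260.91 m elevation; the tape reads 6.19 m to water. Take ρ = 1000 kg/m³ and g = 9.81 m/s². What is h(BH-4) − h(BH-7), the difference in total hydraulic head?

Pressure head at BH-4: ψ = P/(ρg) = 523×1000 / (1000 × 9.81) = 53.31 m.
Total head at BH-4: h = z + ψ = 210.09 + 53.31 = 263.40 m.
Total head at BH-7: h = 260.91 − 6.19 = 254.72 m.
Head difference: h(BH-4) − h(BH-7) = 263.40 − 254.72 = 8.68 m.

Δh ≈ 8.68 m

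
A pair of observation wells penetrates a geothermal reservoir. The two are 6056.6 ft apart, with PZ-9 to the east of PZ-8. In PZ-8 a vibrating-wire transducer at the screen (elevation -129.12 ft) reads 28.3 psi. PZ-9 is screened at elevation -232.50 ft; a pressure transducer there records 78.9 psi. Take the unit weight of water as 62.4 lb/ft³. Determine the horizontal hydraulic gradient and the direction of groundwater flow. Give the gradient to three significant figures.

Pressure head at PZ-8: ψ = 144·P/γ = 144 × 28.3 / 62.4 = 65.31 ft.
Total head at PZ-8: h = z + ψ = -129.12 + 65.31 = -63.81 ft.
Pressure head at PZ-9: ψ = 144·P/γ = 144 × 78.9 / 62.4 = 182.08 ft.
Total head at PZ-9: h = z + ψ = -232.50 + 182.08 = -50.42 ft.
Head difference: h(PZ-8) − h(PZ-9) = -63.81 − (-50.42) = -13.39 ft.
Hydraulic gradient: i = |Δh| / L = 13.39 / 6056.6 = 0.00221.
Flow is from higher to lower head: from PZ-9 toward PZ-8, i.e. toward the west.

i ≈ 0.00221; groundwater flows toward the west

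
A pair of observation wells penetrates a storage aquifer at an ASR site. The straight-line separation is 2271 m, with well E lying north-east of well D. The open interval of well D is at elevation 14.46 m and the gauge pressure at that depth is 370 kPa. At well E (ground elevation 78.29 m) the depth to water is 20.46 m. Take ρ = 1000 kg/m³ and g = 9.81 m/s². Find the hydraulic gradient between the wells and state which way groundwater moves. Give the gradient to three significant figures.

i ≈ 0.00249; groundwater flows toward the south-west

Pressure head at well D: ψ = P/(ρg) = 370×1000 / (1000 × 9.81) = 37.72 m.
Total head at well D: h = z + ψ = 14.46 + 37.72 = 52.18 m.
Total head at well E: h = 78.29 − 20.46 = 57.83 m.
Head difference: h(well D) − h(well E) = 52.18 − 57.83 = -5.65 m.
Hydraulic gradient: i = |Δh| / L = 5.65 / 2271 = 0.00249.
Flow is from higher to lower head: from well E toward well D, i.e. toward the south-west.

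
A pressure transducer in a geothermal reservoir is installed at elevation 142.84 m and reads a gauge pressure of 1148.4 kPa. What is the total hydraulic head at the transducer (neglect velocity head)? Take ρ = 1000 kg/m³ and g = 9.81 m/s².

ψ = P/(ρg) = 1148.4×1000 / (1000 × 9.81) = 117.06 m.
h = z + ψ = 142.84 + 117.06 = 259.90 m.

h ≈ 259.90 m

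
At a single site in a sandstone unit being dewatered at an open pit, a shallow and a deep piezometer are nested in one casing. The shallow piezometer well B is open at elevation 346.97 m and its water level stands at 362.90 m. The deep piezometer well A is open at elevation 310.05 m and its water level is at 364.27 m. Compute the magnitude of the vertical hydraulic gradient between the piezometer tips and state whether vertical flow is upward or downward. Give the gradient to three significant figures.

|i_v| ≈ 0.0371; vertical flow is upward

Total head at well B: h = 362.90 m (water level in the standpipe).
Total head at well A: h = 364.27 m.
Δh = h(well B) − h(well A) = 362.90 − 364.27 = -1.37 m.
Vertical separation Δz = 346.97 − 310.05 = 36.92 m.
|i_v| = |Δh| / Δz = 1.37 / 36.92 = 0.0371.
Head is higher in the deep piezometer, so vertical flow is upward (discharge condition).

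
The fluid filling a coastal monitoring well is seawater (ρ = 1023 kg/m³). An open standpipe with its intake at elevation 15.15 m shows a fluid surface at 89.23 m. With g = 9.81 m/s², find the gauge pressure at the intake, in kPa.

P ≈ 743 kPa

Pressure head ψ = h − z = 89.23 − 15.15 = 74.08 m.
P = ρgψ = 1023 × 9.81 × 74.08 = 743439 Pa ≈ 743 kPa.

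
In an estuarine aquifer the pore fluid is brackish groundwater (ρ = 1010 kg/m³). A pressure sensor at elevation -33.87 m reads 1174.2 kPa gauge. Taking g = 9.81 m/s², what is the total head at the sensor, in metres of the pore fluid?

h ≈ 84.64 m

ψ = P/(ρg) = 1174.2×1000 / (1010 × 9.81) = 118.51 m.
h = z + ψ = -33.87 + 118.51 = 84.64 m.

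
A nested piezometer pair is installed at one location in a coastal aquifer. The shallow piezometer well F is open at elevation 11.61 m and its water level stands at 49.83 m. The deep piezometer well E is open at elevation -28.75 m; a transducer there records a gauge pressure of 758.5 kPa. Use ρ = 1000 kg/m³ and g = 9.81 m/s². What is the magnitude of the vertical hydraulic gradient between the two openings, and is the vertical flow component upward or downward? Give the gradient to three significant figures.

|i_v| ≈ 0.0312; vertical flow is downward

Total head at well F: h = 49.83 m (water level in the standpipe).
Pressure head at well E: ψ = P/(ρg) = 758.5×1000 / (1000 × 9.81) = 77.32 m.
Total head at well E: h = z + ψ = -28.75 + 77.32 = 48.57 m.
Δh = h(well F) − h(well E) = 49.83 − 48.57 = 1.26 m.
Vertical separation Δz = 11.61 − (-28.75) = 40.36 m.
|i_v| = |Δh| / Δz = 1.26 / 40.36 = 0.0312.
Head is higher in the shallow piezometer, so vertical flow is downward (recharge condition).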